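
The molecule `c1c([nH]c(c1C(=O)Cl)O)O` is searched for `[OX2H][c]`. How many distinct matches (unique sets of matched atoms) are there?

2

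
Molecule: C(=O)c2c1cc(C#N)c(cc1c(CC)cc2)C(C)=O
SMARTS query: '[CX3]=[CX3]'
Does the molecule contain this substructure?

No

The pattern [CX3]=[CX3] describes a non-aromatic C=C double bond between two sp2 carbons — an alkene.
The closest candidate here is an ethyl group (-CH2CH3), but its C-C bond is a single bond between CX4 carbons, not CX3=CX3. No other fragment satisfies the full query, so there is no match.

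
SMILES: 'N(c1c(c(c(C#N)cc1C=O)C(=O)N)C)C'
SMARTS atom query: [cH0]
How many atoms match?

The query [cH0] means: aromatic carbon with no attached hydrogen (substituted or ring-fusion).
Check the 16 heavy atoms by environment: 5× c (aromatic, H0) → match; 1× c (aromatic, H1) → no; 1× C (H1) → no; 2× O (H0) → no; 2× C (H0) → no; 1× N (H2) → no; 2× C (H3) → no; 1× N (H0) → no; 1× N (H1) → no.
That gives 5 matching atoms.

5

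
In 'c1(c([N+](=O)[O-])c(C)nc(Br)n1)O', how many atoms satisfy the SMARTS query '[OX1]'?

Check the 12 heavy atoms by environment: 2× n (aromatic, X2) → no; 4× c (aromatic, X3) → no; 1× C (X4) → no; 1× Br (X1) → no; 1× N (charge +1, X3) → no; 1× O (charge -1, X1) → match; 1× O (X1) → match; 1× O (X2) → no.
Summing the matching environments: 1 + 1 = 2 matching atoms.

2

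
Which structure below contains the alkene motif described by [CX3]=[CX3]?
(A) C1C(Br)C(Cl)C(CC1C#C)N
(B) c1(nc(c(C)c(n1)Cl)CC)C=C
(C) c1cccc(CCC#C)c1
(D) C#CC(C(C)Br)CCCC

B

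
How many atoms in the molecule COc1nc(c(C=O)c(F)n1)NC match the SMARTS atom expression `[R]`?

6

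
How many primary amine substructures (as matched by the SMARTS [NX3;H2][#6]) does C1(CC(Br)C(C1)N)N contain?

2

[NX3;H2][#6] is the SMARTS for a primary amine: a trivalent nitrogen with two H attached to carbon.
The molecule carries 2 separate instances of a primary amino group (-NH2) meeting every constraint; each maps to a distinct set of atoms, giving 2 matches.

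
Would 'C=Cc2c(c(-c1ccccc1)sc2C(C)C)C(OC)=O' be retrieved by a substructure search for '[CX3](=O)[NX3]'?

The pattern [CX3](=O)[NX3] describes a carbonyl carbon bonded to a trivalent nitrogen — an amide.
The closest candidate here is a methyl-ester group (-C(=O)OCH3), but the carbonyl is bonded to O, not to an NX3 nitrogen. No other fragment satisfies the full query, so there is no match.

No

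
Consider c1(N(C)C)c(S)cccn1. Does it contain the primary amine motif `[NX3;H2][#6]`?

The pattern [NX3;H2][#6] describes a trivalent nitrogen with two H attached to carbon — a primary amine.
The closest candidate here is a dimethylamino group (-N(CH3)2), but the nitrogen has H0, not H2. No other fragment satisfies the full query, so there is no match.

No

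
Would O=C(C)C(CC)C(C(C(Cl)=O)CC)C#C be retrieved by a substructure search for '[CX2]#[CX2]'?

The pattern [CX2]#[CX2] describes a carbon-carbon triple bond — an alkyne.
The molecule carries an ethynyl group (-C#CH), whose atoms satisfy every constraint of the query, so the pattern matches.

Yes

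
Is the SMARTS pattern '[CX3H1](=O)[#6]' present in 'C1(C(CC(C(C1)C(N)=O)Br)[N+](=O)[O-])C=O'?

The pattern [CX3H1](=O)[#6] describes an sp2 carbon with one H, double-bonded to O and single-bonded to carbon — an aldehyde.
The molecule carries an aldehyde (-CHO), whose atoms satisfy every constraint of the query, so the pattern matches.

Yes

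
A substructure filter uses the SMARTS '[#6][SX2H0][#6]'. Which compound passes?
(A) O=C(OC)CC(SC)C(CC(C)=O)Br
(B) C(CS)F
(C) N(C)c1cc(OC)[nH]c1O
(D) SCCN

[#6][SX2H0][#6] describes an aliphatic sulfur bridging two carbons with no H on the sulfur (a thioether).
(A) contains a methylthio ether (-SCH3), which satisfies every atom and bond constraint.
(B) has a thiol (-SH) but the sulfur has H1, not H0 bridging two carbons.
(C) has a methoxy ether (-OCH3) but the bridging atom is O, not S.
(D) has a thiol (-SH) but the sulfur has H1, not H0 bridging two carbons.
So the answer is (A).

A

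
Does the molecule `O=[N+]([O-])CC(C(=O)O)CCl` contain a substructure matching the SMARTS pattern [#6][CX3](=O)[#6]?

No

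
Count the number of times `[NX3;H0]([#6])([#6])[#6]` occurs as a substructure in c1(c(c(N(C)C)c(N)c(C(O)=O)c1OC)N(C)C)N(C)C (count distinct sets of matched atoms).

[NX3;H0]([#6])([#6])[#6] is the SMARTS for a tertiary amine: a trivalent nitrogen with no H, bonded to three carbons.
The molecule carries 3 separate instances of a dimethylamino group (-N(CH3)2) meeting every constraint; each maps to a distinct set of atoms, giving 3 matches.

3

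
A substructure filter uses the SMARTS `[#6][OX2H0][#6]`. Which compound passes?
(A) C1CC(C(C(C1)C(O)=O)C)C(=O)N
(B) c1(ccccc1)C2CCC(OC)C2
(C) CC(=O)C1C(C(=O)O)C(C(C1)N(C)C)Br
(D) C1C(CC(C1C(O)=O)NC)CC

[#6][OX2H0][#6] describes an aliphatic oxygen bridging two carbons with no H on the oxygen (an ether).
(A) has a carboxylic acid group (-C(=O)OH) but the -OH oxygen has H1; the =O is OX1, not OX2.
(B) contains a methoxy ether (-OCH3), which satisfies every atom and bond constraint.
(C) has a carboxylic acid group (-C(=O)OH) but the -OH oxygen has H1; the =O is OX1, not OX2.
(D) has a carboxylic acid group (-C(=O)OH) but the -OH oxygen has H1; the =O is OX1, not OX2.
So the answer is (B).

B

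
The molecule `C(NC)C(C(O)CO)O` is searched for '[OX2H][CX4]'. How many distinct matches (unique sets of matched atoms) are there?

[OX2H][CX4] is the SMARTS for an aliphatic alcohol: a hydroxyl oxygen bound to an sp3 (X4) carbon.
The molecule carries 3 separate instances of a hydroxyl group (-OH) meeting every constraint; each maps to a distinct set of atoms, giving 3 matches.

3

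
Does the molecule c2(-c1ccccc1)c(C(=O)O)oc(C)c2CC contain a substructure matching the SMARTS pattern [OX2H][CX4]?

No

The pattern [OX2H][CX4] describes a hydroxyl oxygen bound to an sp3 (X4) carbon — an aliphatic alcohol.
The closest candidate here is a carboxylic acid group (-C(=O)OH), but the -OH is on a CX3 carbonyl carbon, not a CX4 carbon. No other fragment satisfies the full query, so there is no match.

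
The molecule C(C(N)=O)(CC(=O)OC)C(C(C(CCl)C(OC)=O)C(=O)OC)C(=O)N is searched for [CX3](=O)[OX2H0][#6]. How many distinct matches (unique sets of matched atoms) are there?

3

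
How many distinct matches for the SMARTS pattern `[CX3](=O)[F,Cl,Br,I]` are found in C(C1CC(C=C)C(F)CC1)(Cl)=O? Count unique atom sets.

[CX3](=O)[F,Cl,Br,I] is the SMARTS for an acyl halide: a carbonyl carbon bonded to a halogen.
Exactly one fragment in the molecule meets all constraints, giving 1 match.

1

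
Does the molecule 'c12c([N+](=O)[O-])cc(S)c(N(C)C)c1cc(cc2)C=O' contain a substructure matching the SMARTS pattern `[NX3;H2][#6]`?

The pattern [NX3;H2][#6] describes a trivalent nitrogen with two H attached to carbon — a primary amine.
The closest candidate here is a dimethylamino group (-N(CH3)2), but the nitrogen has H0, not H2. No other fragment satisfies the full query, so there is no match.

No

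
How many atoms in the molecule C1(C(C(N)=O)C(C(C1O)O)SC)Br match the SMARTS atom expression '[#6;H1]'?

5

The query [#6;H1] means: any carbon bearing exactly one hydrogen.
Check the 13 heavy atoms by environment: 5× C (H1) → match; 1× S (H0) → no; 1× C (H3) → no; 2× O (H1) → no; 1× C (H0) → no; 1× O (H0) → no; 1× N (H2) → no; 1× Br (H0) → no.
That gives 5 matching atoms.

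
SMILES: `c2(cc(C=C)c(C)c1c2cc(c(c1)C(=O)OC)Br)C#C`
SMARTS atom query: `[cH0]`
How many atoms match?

7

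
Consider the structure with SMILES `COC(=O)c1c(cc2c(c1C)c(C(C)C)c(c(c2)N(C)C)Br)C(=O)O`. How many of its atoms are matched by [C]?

9

The query [C] means: uppercase C matches aliphatic (non-aromatic) carbon only.
Check the 25 heavy atoms by environment: 10× c (aromatic) → no; 9× C → match; 4× O → no; 1× Br → no; 1× N → no.
That gives 9 matching atoms.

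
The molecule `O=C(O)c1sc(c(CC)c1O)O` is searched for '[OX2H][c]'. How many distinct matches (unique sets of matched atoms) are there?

[OX2H][c] is the SMARTS for a phenol: a hydroxyl oxygen attached to an aromatic carbon.
The molecule carries 2 separate instances of a hydroxyl group (-OH) meeting every constraint; each maps to a distinct set of atoms, giving 2 matches.

2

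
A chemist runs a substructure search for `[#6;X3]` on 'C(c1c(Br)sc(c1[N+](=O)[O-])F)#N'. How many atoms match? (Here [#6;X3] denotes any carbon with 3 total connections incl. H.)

4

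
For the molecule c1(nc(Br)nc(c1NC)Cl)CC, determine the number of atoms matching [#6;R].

4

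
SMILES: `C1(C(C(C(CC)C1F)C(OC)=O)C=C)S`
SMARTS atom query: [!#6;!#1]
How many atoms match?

The query [!#6;!#1] means: not carbon and not hydrogen — any heteroatom.
Check the 15 heavy atoms by environment: 11× C → no; 2× O → match; 1× F → match; 1× S → match.
Summing the matching environments: 2 + 1 + 1 = 4 matching atoms.

4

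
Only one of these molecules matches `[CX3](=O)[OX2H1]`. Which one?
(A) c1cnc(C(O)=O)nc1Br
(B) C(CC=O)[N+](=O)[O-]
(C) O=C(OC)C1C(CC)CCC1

A

[CX3](=O)[OX2H1] describes an sp2 carbon double-bonded to O and single-bonded to an -OH oxygen (a carboxylic acid).
(A) contains a carboxylic acid group (-C(=O)OH), which satisfies every atom and bond constraint.
(B) has an aldehyde (-CHO) but there is no singly-bonded oxygen on the carbonyl carbon.
(C) has a methyl-ester group (-C(=O)OCH3) but the singly-bonded O has no H (OX2H0, not OX2H1).
So the answer is (A).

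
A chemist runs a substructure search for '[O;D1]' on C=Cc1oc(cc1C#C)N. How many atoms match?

0

The query [O;D1] means: aliphatic oxygen bonded to exactly one heavy atom.
Check the 10 heavy atoms by environment: 1× o (aromatic, D2) → no; 3× c (aromatic, D3) → no; 1× c (aromatic, D2) → no; 2× C (D2) → no; 2× C (D1) → no; 1× N (D1) → no.
No environment satisfies the query, so 0 matching atoms.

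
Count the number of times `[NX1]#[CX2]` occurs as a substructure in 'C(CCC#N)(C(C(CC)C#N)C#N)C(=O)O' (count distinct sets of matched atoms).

[NX1]#[CX2] is the SMARTS for a nitrile: a nitrogen triple-bonded to a two-connected carbon.
The molecule carries 3 separate instances of a nitrile (-C#N) meeting every constraint; each maps to a distinct set of atoms, giving 3 matches.

3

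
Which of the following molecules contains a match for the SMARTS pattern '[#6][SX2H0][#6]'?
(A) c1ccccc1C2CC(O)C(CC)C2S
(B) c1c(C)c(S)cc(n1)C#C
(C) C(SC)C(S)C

C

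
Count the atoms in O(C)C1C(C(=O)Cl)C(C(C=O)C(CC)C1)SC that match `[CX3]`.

2

The query [CX3] means: C with X3: aliphatic carbon with exactly 3 total connections.
Check the 17 heavy atoms by environment: 10× C (X4) → no; 2× C (X3) → match; 2× O (X1) → no; 1× Cl (X1) → no; 1× S (X2) → no; 1× O (X2) → no.
That gives 2 matching atoms.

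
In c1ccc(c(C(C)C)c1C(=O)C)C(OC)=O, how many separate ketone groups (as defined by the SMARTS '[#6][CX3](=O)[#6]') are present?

[#6][CX3](=O)[#6] is the SMARTS for a ketone: a carbonyl carbon (no H) flanked by two carbons.
Exactly one fragment in the molecule meets all constraints, giving 1 match.

1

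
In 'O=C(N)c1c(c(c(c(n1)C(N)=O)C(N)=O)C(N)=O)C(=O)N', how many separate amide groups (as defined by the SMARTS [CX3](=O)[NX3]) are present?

[CX3](=O)[NX3] is the SMARTS for an amide: a carbonyl carbon bonded to a trivalent nitrogen.
The molecule carries 5 separate instances of a primary amide (-C(=O)NH2) meeting every constraint; each maps to a distinct set of atoms, giving 5 matches.

5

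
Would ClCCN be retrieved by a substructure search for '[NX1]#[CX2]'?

No

The pattern [NX1]#[CX2] describes a nitrogen triple-bonded to a two-connected carbon — a nitrile.
The closest candidate here is a primary amino group (-NH2), but the nitrogen is NX3 (three connections), not NX1 triple-bonded. No other fragment satisfies the full query, so there is no match.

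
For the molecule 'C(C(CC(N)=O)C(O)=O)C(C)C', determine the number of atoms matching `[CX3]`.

The query [CX3] means: C with X3: aliphatic carbon with exactly 3 total connections.
Check the 12 heavy atoms by environment: 6× C (X4) → no; 2× C (X3) → match; 2× O (X1) → no; 1× O (X2) → no; 1× N (X3) → no.
That gives 2 matching atoms.

2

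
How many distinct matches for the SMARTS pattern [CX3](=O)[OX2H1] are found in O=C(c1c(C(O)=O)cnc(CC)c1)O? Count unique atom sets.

2

[CX3](=O)[OX2H1] is the SMARTS for a carboxylic acid: an sp2 carbon double-bonded to O and single-bonded to an -OH oxygen.
The molecule carries 2 separate instances of a carboxylic acid group (-C(=O)OH) meeting every constraint; each maps to a distinct set of atoms, giving 2 matches.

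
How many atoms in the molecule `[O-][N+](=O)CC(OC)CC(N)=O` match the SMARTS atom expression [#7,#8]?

Check the 11 heavy atoms by environment: 5× C → no; 3× O → match; 1× N (charge +1) → match; 1× O (charge -1) → match; 1× N → match.
Summing the matching environments: 3 + 1 + 1 + 1 = 6 matching atoms.

6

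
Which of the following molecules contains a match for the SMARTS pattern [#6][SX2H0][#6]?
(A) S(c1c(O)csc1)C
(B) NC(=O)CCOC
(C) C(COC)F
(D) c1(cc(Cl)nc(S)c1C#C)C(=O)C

A

[#6][SX2H0][#6] describes an aliphatic sulfur bridging two carbons with no H on the sulfur (a thioether).
(A) contains a methylthio ether (-SCH3), which satisfies every atom and bond constraint.
(B) has a methoxy ether (-OCH3) but the bridging atom is O, not S.
(C) has a methoxy ether (-OCH3) but the bridging atom is O, not S.
(D) has a thiol (-SH) but the sulfur has H1, not H0 bridging two carbons.
So the answer is (A).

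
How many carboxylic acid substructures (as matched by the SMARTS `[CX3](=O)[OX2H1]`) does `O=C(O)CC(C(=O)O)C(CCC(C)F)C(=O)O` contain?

[CX3](=O)[OX2H1] is the SMARTS for a carboxylic acid: an sp2 carbon double-bonded to O and single-bonded to an -OH oxygen.
The molecule carries 3 separate instances of a carboxylic acid group (-C(=O)OH) meeting every constraint; each maps to a distinct set of atoms, giving 3 matches.

3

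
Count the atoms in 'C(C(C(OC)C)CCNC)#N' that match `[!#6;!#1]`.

The query [!#6;!#1] means: not carbon and not hydrogen — any heteroatom.
Check the 11 heavy atoms by environment: 8× C → no; 2× N → match; 1× O → match.
Summing the matching environments: 2 + 1 = 3 matching atoms.

3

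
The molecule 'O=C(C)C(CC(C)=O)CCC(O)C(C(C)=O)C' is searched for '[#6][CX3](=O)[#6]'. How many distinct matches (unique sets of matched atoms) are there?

3

[#6][CX3](=O)[#6] is the SMARTS for a ketone: a carbonyl carbon (no H) flanked by two carbons.
The molecule carries 3 separate instances of an acetyl/ketone group (-C(=O)CH3) meeting every constraint; each maps to a distinct set of atoms, giving 3 matches.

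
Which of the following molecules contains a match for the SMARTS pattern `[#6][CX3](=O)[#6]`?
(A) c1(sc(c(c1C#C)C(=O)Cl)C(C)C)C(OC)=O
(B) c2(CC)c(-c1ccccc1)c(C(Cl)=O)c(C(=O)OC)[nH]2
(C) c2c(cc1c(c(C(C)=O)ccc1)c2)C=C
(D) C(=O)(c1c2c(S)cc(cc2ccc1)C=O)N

C

[#6][CX3](=O)[#6] describes a carbonyl carbon (no H) flanked by two carbons (a ketone).
(A) has a methyl-ester group (-C(=O)OCH3) but one neighbour of the carbonyl carbon is O, not C.
(B) has a methyl-ester group (-C(=O)OCH3) but one neighbour of the carbonyl carbon is O, not C.
(C) contains an acetyl/ketone group (-C(=O)CH3), which satisfies every atom and bond constraint.
(D) has an aldehyde (-CHO) but the carbonyl carbon has H1, so it is not flanked by two carbons.
So the answer is (C).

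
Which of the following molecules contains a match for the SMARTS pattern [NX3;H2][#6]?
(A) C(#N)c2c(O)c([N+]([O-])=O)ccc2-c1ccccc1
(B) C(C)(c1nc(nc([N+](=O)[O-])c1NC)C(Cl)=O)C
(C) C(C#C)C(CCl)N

C

[NX3;H2][#6] describes a trivalent nitrogen with two H attached to carbon (a primary amine).
(A) has a nitro group (-[N+](=O)[O-]) but the nitrogen is [N+] with no H, not NX3H2.
(B) has an N-methylamino group (-NHCH3) but the nitrogen bears two carbons and only one H (H1), not H2.
(C) contains a primary amino group (-NH2), which satisfies every atom and bond constraint.
So the answer is (C).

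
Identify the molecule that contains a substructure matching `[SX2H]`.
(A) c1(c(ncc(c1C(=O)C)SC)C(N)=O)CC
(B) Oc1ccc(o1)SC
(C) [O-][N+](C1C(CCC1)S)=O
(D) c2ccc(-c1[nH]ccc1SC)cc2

[SX2H] describes an aliphatic sulfur with two connections, one being H (a thiol).
(A) has a methylthio ether (-SCH3) but the sulfur has H0 (bonded to two carbons), not H1.
(B) has a hydroxyl group (-OH) but it is an -OH, not an -SH.
(C) contains a thiol (-SH), which satisfies every atom and bond constraint.
(D) has a methylthio ether (-SCH3) but the sulfur has H0 (bonded to two carbons), not H1.
So the answer is (C).

C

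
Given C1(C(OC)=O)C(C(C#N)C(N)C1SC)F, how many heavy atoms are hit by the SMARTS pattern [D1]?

The query [D1] means: atom with exactly one heavy-atom neighbour (degree 1).
Check the 15 heavy atoms by environment: 6× C (D3) → no; 1× S (D2) → no; 2× C (D1) → match; 1× F (D1) → match; 2× N (D1) → match; 1× O (D1) → match; 1× O (D2) → no; 1× C (D2) → no.
Summing the matching environments: 2 + 1 + 2 + 1 = 6 matching atoms.

6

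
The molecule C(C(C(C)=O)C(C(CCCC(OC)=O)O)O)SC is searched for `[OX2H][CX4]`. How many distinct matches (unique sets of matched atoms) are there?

2

[OX2H][CX4] is the SMARTS for an aliphatic alcohol: a hydroxyl oxygen bound to an sp3 (X4) carbon.
The molecule carries 2 separate instances of a hydroxyl group (-OH) meeting every constraint; each maps to a distinct set of atoms, giving 2 matches.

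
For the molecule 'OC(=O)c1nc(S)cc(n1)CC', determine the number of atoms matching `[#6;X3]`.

Check the 12 heavy atoms by environment: 2× n (aromatic, X2) → no; 4× c (aromatic, X3) → match; 2× C (X4) → no; 1× S (X2) → no; 1× C (X3) → match; 1× O (X1) → no; 1× O (X2) → no.
Summing the matching environments: 4 + 1 = 5 matching atoms.

5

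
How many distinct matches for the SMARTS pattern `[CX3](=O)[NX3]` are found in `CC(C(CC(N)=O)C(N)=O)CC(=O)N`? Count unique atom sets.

3

[CX3](=O)[NX3] is the SMARTS for an amide: a carbonyl carbon bonded to a trivalent nitrogen.
The molecule carries 3 separate instances of a primary amide (-C(=O)NH2) meeting every constraint; each maps to a distinct set of atoms, giving 3 matches.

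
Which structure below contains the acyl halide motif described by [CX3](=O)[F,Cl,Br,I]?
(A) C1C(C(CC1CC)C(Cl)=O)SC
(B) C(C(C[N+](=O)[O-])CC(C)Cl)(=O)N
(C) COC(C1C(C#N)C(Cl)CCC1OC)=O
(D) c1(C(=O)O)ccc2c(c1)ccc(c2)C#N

[CX3](=O)[F,Cl,Br,I] describes a carbonyl carbon bonded to a halogen (an acyl halide).
(A) contains an acyl chloride (-C(=O)Cl), which satisfies every atom and bond constraint.
(B) has a chloro substituent but the Cl is not on a carbonyl carbon.
(C) has a chloro substituent but the Cl is not on a carbonyl carbon.
(D) has a carboxylic acid group (-C(=O)OH) but the carbonyl is bonded to -OH, not to a halogen.
So the answer is (A).

A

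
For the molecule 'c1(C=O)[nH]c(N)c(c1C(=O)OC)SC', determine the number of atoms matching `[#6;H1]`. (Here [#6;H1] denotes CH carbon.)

1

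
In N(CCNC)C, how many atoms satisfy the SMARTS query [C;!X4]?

The query [C;!X4] means: aliphatic carbon that does not have four total connections.
Check the 6 heavy atoms by environment: 4× C (X4) → no; 2× N (X3) → no.
No environment satisfies the query, so 0 matching atoms.

0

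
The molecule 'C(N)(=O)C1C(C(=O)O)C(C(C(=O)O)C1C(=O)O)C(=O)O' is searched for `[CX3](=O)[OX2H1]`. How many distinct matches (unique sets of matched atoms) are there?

4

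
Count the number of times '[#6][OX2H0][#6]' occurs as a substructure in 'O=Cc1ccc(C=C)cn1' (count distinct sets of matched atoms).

[#6][OX2H0][#6] is the SMARTS for an ether: an aliphatic oxygen bridging two carbons with no H on the oxygen.
No fragment in the molecule satisfies every constraint, giving 0 matches.

0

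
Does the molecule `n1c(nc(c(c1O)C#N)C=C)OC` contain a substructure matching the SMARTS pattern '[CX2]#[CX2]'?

No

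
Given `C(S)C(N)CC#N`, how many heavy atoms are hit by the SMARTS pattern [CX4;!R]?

3

Check the 7 heavy atoms by environment: 3× C (X4, acyclic) → match; 1× C (X2, acyclic) → no; 1× N (X1, acyclic) → no; 1× N (X3, acyclic) → no; 1× S (X2, acyclic) → no.
That gives 3 matching atoms.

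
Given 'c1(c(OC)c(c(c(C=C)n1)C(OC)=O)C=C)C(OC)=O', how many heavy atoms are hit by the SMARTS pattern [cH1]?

0

The query [cH1] means: aromatic carbon bearing exactly one hydrogen.
Check the 20 heavy atoms by environment: 1× n (aromatic, H0) → no; 5× c (aromatic, H0) → no; 2× C (H0) → no; 5× O (H0) → no; 3× C (H3) → no; 2× C (H1) → no; 2× C (H2) → no.
No environment satisfies the query, so 0 matching atoms.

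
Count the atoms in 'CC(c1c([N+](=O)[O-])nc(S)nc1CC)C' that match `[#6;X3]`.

4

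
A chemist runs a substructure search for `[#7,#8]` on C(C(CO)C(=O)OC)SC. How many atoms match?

3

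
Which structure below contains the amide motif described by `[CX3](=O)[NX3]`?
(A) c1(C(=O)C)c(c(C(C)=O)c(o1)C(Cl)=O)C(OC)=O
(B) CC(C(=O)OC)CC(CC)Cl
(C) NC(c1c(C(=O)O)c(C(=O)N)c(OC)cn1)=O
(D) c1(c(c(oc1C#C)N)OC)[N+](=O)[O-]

C

[CX3](=O)[NX3] describes a carbonyl carbon bonded to a trivalent nitrogen (an amide).
(A) has a methyl-ester group (-C(=O)OCH3) but the carbonyl is bonded to O, not to an NX3 nitrogen.
(B) has a methyl-ester group (-C(=O)OCH3) but the carbonyl is bonded to O, not to an NX3 nitrogen.
(C) contains a primary amide (-C(=O)NH2), which satisfies every atom and bond constraint.
(D) has a primary amino group (-NH2) but the -NH2 is not attached to a carbonyl carbon.
So the answer is (C).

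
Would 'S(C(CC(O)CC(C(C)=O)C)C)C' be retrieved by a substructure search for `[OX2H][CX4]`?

Yes

The pattern [OX2H][CX4] describes a hydroxyl oxygen bound to an sp3 (X4) carbon — an aliphatic alcohol.
The molecule carries a hydroxyl group (-OH), whose atoms satisfy every constraint of the query, so the pattern matches.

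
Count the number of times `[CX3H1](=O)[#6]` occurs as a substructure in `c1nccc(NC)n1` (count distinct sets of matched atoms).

[CX3H1](=O)[#6] is the SMARTS for an aldehyde: an sp2 carbon with one H, double-bonded to O and single-bonded to carbon.
No fragment in the molecule satisfies every constraint, giving 0 matches.

0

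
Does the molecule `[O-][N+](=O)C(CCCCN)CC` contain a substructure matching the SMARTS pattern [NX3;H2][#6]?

Yes

The pattern [NX3;H2][#6] describes a trivalent nitrogen with two H attached to carbon — a primary amine.
The molecule carries a primary amino group (-NH2), whose atoms satisfy every constraint of the query, so the pattern matches.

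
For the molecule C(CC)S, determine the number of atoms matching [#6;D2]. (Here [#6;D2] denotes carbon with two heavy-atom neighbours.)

2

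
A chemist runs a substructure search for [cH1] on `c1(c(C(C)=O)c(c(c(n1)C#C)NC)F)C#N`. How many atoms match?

0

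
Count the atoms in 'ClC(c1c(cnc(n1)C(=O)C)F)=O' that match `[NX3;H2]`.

The query [NX3;H2] means: aliphatic N with 3 total connections, two of them H — an -NH2 nitrogen (amine or amide).
Check the 13 heavy atoms by environment: 2× n (aromatic, H0, X2) → no; 3× c (aromatic, H0, X3) → no; 1× c (aromatic, H1, X3) → no; 1× F (H0, X1) → no; 2× C (H0, X3) → no; 2× O (H0, X1) → no; 1× C (H3, X4) → no; 1× Cl (H0, X1) → no.
No environment satisfies the query, so 0 matching atoms.

0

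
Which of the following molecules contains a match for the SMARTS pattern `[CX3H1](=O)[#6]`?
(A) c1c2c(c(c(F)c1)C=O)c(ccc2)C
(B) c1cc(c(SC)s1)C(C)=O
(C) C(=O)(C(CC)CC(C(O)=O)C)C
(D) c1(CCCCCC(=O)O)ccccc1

[CX3H1](=O)[#6] describes an sp2 carbon with one H, double-bonded to O and single-bonded to carbon (an aldehyde).
(A) contains an aldehyde (-CHO), which satisfies every atom and bond constraint.
(B) has an acetyl/ketone group (-C(=O)CH3) but the carbonyl carbon has H0 (two carbon neighbours), not H1.
(C) has an acetyl/ketone group (-C(=O)CH3) but the carbonyl carbon has H0 (two carbon neighbours), not H1.
(D) has a carboxylic acid group (-C(=O)OH) but the carbonyl carbon has H0 and is bonded to O, not H1.
So the answer is (A).

A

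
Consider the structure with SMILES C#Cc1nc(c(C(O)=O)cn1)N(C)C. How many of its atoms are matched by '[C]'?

The query [C] means: uppercase C matches aliphatic (non-aromatic) carbon only.
Check the 14 heavy atoms by environment: 2× n (aromatic) → no; 4× c (aromatic) → no; 5× C → match; 2× O → no; 1× N → no.
That gives 5 matching atoms.

5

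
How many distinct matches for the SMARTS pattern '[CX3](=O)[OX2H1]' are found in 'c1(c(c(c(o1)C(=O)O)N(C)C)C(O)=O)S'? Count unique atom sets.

2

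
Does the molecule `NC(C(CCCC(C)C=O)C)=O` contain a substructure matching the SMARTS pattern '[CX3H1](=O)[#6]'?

The pattern [CX3H1](=O)[#6] describes an sp2 carbon with one H, double-bonded to O and single-bonded to carbon — an aldehyde.
The molecule carries an aldehyde (-CHO), whose atoms satisfy every constraint of the query, so the pattern matches.

Yes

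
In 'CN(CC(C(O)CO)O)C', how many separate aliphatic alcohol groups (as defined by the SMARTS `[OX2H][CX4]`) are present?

3

[OX2H][CX4] is the SMARTS for an aliphatic alcohol: a hydroxyl oxygen bound to an sp3 (X4) carbon.
The molecule carries 3 separate instances of a hydroxyl group (-OH) meeting every constraint; each maps to a distinct set of atoms, giving 3 matches.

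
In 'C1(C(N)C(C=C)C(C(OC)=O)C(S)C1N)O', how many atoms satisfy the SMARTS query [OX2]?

The query [OX2] means: aliphatic oxygen with two total connections — ether, hydroxyl, or ester single-bond O.
Check the 16 heavy atoms by environment: 7× C (X4) → no; 2× N (X3) → no; 1× S (X2) → no; 2× O (X2) → match; 3× C (X3) → no; 1× O (X1) → no.
That gives 2 matching atoms.

2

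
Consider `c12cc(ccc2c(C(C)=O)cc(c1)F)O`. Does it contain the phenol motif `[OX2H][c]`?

The pattern [OX2H][c] describes a hydroxyl oxygen attached to an aromatic carbon — a phenol.
The molecule carries a hydroxyl group (-OH), whose atoms satisfy every constraint of the query, so the pattern matches.

Yes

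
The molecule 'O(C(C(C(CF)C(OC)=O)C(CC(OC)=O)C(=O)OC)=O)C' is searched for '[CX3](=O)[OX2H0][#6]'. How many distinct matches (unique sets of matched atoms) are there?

4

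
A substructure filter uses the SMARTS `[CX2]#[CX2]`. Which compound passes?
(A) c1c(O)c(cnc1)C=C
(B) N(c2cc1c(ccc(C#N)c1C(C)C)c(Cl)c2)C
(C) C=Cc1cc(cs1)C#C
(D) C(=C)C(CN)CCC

[CX2]#[CX2] describes a carbon-carbon triple bond (an alkyne).
(A) has a vinyl group (-CH=CH2) but the C=C is a double bond; both carbons are CX3, not CX2.
(B) has a nitrile (-C#N) but the triple bond is C#N, not C#C.
(C) contains an ethynyl group (-C#CH), which satisfies every atom and bond constraint.
(D) has a vinyl group (-CH=CH2) but the C=C is a double bond; both carbons are CX3, not CX2.
So the answer is (C).

C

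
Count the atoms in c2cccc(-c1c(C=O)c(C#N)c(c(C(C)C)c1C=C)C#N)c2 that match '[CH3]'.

The query [CH3] means: aliphatic carbon with exactly three hydrogens.
Check the 23 heavy atoms by environment: 7× c (aromatic, H0) → no; 5× c (aromatic, H1) → no; 3× C (H1) → no; 2× C (H3) → match; 2× C (H0) → no; 2× N (H0) → no; 1× O (H0) → no; 1× C (H2) → no.
That gives 2 matching atoms.

2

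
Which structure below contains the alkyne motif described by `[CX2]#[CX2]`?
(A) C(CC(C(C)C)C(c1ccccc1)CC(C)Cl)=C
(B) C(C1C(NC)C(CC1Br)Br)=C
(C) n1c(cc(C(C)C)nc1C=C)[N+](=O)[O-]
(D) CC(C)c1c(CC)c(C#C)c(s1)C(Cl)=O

[CX2]#[CX2] describes a carbon-carbon triple bond (an alkyne).
(A) has a vinyl group (-CH=CH2) but the C=C is a double bond; both carbons are CX3, not CX2.
(B) has a vinyl group (-CH=CH2) but the C=C is a double bond; both carbons are CX3, not CX2.
(C) has a vinyl group (-CH=CH2) but the C=C is a double bond; both carbons are CX3, not CX2.
(D) contains an ethynyl group (-C#CH), which satisfies every atom and bond constraint.
So the answer is (D).

D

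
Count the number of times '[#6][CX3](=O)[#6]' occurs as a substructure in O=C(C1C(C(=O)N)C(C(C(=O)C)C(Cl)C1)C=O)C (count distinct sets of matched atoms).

2

[#6][CX3](=O)[#6] is the SMARTS for a ketone: a carbonyl carbon (no H) flanked by two carbons.
The molecule carries 2 separate instances of an acetyl/ketone group (-C(=O)CH3) meeting every constraint; each maps to a distinct set of atoms, giving 2 matches.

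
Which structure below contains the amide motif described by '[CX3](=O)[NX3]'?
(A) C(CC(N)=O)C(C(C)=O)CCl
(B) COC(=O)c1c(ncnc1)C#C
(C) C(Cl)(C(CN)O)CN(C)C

A

[CX3](=O)[NX3] describes a carbonyl carbon bonded to a trivalent nitrogen (an amide).
(A) contains a primary amide (-C(=O)NH2), which satisfies every atom and bond constraint.
(B) has a methyl-ester group (-C(=O)OCH3) but the carbonyl is bonded to O, not to an NX3 nitrogen.
(C) has a primary amino group (-NH2) but the -NH2 is not attached to a carbonyl carbon.
So the answer is (A).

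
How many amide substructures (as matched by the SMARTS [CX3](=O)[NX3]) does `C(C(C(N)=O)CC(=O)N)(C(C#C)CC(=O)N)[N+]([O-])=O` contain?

[CX3](=O)[NX3] is the SMARTS for an amide: a carbonyl carbon bonded to a trivalent nitrogen.
The molecule carries 3 separate instances of a primary amide (-C(=O)NH2) meeting every constraint; each maps to a distinct set of atoms, giving 3 matches.

3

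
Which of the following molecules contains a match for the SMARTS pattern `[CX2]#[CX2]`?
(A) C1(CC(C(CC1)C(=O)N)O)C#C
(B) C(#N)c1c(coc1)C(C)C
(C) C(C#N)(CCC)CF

[CX2]#[CX2] describes a carbon-carbon triple bond (an alkyne).
(A) contains an ethynyl group (-C#CH), which satisfies every atom and bond constraint.
(B) has a nitrile (-C#N) but the triple bond is C#N, not C#C.
(C) has a nitrile (-C#N) but the triple bond is C#N, not C#C.
So the answer is (A).

A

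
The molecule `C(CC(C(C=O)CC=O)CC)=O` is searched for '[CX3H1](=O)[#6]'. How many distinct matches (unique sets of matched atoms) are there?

3

[CX3H1](=O)[#6] is the SMARTS for an aldehyde: an sp2 carbon with one H, double-bonded to O and single-bonded to carbon.
The molecule carries 3 separate instances of an aldehyde (-CHO) meeting every constraint; each maps to a distinct set of atoms, giving 3 matches.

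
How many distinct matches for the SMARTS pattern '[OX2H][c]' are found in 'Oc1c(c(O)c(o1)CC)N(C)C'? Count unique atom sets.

[OX2H][c] is the SMARTS for a phenol: a hydroxyl oxygen attached to an aromatic carbon.
The molecule carries 2 separate instances of a hydroxyl group (-OH) meeting every constraint; each maps to a distinct set of atoms, giving 2 matches.

2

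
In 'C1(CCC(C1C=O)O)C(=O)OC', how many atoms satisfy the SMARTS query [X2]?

2

The query [X2] means: any atom with exactly two total connections (bonds + H).
Check the 12 heavy atoms by environment: 6× C (X4) → no; 2× C (X3) → no; 2× O (X1) → no; 2× O (X2) → match.
That gives 2 matching atoms.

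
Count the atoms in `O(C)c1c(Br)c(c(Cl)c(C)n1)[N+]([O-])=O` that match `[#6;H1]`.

Check the 14 heavy atoms by environment: 1× n (aromatic, H0) → no; 5× c (aromatic, H0) → no; 1× N (charge +1, H0) → no; 1× O (charge -1, H0) → no; 2× O (H0) → no; 1× Cl (H0) → no; 2× C (H3) → no; 1× Br (H0) → no.
No environment satisfies the query, so 0 matching atoms.

0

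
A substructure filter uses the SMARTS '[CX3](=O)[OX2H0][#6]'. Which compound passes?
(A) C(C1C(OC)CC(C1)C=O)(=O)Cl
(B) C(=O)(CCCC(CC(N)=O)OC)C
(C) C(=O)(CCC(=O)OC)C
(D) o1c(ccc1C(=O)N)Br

C

[CX3](=O)[OX2H0][#6] describes a carbonyl carbon bonded to an oxygen that is itself bonded to carbon (no H on that O) (an ester).
(A) has a methoxy ether (-OCH3) but the ether oxygen is not adjacent to a C=O carbon.
(B) has a methoxy ether (-OCH3) but the ether oxygen is not adjacent to a C=O carbon.
(C) contains a methyl-ester group (-C(=O)OCH3), which satisfies every atom and bond constraint.
(D) has a primary amide (-C(=O)NH2) but the carbonyl is bonded to N, not to an O-C linkage.
So the answer is (C).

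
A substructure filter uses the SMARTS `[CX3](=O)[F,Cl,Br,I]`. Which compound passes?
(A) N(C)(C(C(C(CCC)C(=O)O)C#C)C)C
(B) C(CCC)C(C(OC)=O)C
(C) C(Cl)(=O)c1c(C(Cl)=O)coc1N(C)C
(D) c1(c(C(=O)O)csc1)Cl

[CX3](=O)[F,Cl,Br,I] describes a carbonyl carbon bonded to a halogen (an acyl halide).
(A) has a carboxylic acid group (-C(=O)OH) but the carbonyl is bonded to -OH, not to a halogen.
(B) has a methyl-ester group (-C(=O)OCH3) but the carbonyl is bonded to -O-C, not to a halogen.
(C) contains an acyl chloride (-C(=O)Cl), which satisfies every atom and bond constraint.
(D) has a chloro substituent but the Cl is not on a carbonyl carbon.
So the answer is (C).

C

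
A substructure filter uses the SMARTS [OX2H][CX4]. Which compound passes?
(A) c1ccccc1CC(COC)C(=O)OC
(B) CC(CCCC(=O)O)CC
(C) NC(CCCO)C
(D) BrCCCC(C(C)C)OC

[OX2H][CX4] describes a hydroxyl oxygen bound to an sp3 (X4) carbon (an aliphatic alcohol).
(A) has a methoxy ether (-OCH3) but the oxygen has H0 (ether), not H1.
(B) has a carboxylic acid group (-C(=O)OH) but the -OH is on a CX3 carbonyl carbon, not a CX4 carbon.
(C) contains a hydroxyl group (-OH), which satisfies every atom and bond constraint.
(D) has a methoxy ether (-OCH3) but the oxygen has H0 (ether), not H1.
So the answer is (C).

C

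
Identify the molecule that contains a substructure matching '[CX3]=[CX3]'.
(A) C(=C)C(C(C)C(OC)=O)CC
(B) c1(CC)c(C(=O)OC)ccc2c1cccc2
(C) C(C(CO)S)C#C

A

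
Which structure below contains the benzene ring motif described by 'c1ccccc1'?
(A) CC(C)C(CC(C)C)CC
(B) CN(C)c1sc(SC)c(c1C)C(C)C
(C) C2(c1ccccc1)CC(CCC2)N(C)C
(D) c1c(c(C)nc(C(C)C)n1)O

C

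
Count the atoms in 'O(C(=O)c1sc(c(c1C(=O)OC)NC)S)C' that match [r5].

The query [r5] means: r5 matches atoms in a five-membered ring.
Check the 16 heavy atoms by environment: 1× s (aromatic, in 5-ring) → match; 4× c (aromatic, in 5-ring) → match; 5× C (acyclic) → no; 4× O (acyclic) → no; 1× S (acyclic) → no; 1× N (acyclic) → no.
Summing the matching environments: 1 + 4 = 5 matching atoms.

5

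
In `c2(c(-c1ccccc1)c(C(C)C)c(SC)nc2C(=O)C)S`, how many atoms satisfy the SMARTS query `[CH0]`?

1

The query [CH0] means: aliphatic carbon with no attached hydrogen.
Check the 21 heavy atoms by environment: 1× n (aromatic, H0) → no; 6× c (aromatic, H0) → no; 1× S (H1) → no; 1× C (H1) → no; 4× C (H3) → no; 1× C (H0) → match; 1× O (H0) → no; 5× c (aromatic, H1) → no; 1× S (H0) → no.
That gives 1 matching atom.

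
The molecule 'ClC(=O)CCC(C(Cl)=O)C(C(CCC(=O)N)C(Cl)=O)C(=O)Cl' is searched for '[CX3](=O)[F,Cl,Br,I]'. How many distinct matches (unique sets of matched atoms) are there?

4

[CX3](=O)[F,Cl,Br,I] is the SMARTS for an acyl halide: a carbonyl carbon bonded to a halogen.
The molecule carries 4 separate instances of an acyl chloride (-C(=O)Cl) meeting every constraint; each maps to a distinct set of atoms, giving 4 matches.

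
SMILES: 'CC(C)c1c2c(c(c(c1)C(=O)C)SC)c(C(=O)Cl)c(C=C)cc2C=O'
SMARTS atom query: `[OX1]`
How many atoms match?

3

The query [OX1] means: aliphatic oxygen with one total connection — typically a carbonyl =O or an oxide.
Check the 25 heavy atoms by environment: 10× c (aromatic, X3) → no; 5× C (X4) → no; 5× C (X3) → no; 3× O (X1) → match; 1× Cl (X1) → no; 1× S (X2) → no.
That gives 3 matching atoms.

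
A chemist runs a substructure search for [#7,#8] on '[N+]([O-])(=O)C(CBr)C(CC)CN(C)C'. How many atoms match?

4

The query [#7,#8] means: nitrogen or oxygen (comma = OR).
Check the 13 heavy atoms by environment: 8× C → no; 1× N → match; 1× N (charge +1) → match; 1× O (charge -1) → match; 1× O → match; 1× Br → no.
Summing the matching environments: 1 + 1 + 1 + 1 = 4 matching atoms.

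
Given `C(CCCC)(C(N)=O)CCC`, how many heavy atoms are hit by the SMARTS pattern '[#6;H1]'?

1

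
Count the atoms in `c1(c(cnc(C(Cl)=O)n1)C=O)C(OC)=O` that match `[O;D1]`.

3

The query [O;D1] means: aliphatic oxygen bonded to exactly one heavy atom.
Check the 15 heavy atoms by environment: 2× n (aromatic, D2) → no; 3× c (aromatic, D3) → no; 1× c (aromatic, D2) → no; 1× C (D2) → no; 3× O (D1) → match; 2× C (D3) → no; 1× O (D2) → no; 1× C (D1) → no; 1× Cl (D1) → no.
That gives 3 matching atoms.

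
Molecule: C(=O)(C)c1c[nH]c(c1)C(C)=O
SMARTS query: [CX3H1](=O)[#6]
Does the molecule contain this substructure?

The pattern [CX3H1](=O)[#6] describes an sp2 carbon with one H, double-bonded to O and single-bonded to carbon — an aldehyde.
The closest candidate here is an acetyl/ketone group (-C(=O)CH3), but the carbonyl carbon has H0 (two carbon neighbours), not H1. No other fragment satisfies the full query, so there is no match.

No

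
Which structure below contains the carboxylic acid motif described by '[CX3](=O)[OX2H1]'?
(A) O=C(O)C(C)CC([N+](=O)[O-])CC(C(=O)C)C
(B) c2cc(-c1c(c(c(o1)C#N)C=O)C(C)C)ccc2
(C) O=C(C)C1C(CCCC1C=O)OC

A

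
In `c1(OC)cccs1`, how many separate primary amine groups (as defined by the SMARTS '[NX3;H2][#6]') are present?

0

[NX3;H2][#6] is the SMARTS for a primary amine: a trivalent nitrogen with two H attached to carbon.
No fragment in the molecule satisfies every constraint, giving 0 matches.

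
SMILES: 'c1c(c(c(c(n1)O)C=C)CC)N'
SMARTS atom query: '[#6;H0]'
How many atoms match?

4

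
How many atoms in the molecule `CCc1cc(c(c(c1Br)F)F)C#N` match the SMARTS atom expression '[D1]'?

5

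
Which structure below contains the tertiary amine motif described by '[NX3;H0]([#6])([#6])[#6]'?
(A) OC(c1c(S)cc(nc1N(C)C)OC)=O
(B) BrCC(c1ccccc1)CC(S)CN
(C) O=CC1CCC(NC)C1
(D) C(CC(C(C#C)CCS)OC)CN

A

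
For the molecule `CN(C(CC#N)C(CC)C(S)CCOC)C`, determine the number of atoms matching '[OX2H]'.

The query [OX2H] means: aliphatic oxygen with two connections, one of which is H — an -OH oxygen.
Check the 16 heavy atoms by environment: 4× C (H2, X4) → no; 3× C (H1, X4) → no; 1× N (H0, X3) → no; 4× C (H3, X4) → no; 1× O (H0, X2) → no; 1× S (H1, X2) → no; 1× C (H0, X2) → no; 1× N (H0, X1) → no.
No environment satisfies the query, so 0 matching atoms.

0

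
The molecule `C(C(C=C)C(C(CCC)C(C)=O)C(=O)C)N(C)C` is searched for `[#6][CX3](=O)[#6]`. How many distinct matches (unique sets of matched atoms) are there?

[#6][CX3](=O)[#6] is the SMARTS for a ketone: a carbonyl carbon (no H) flanked by two carbons.
The molecule carries 2 separate instances of an acetyl/ketone group (-C(=O)CH3) meeting every constraint; each maps to a distinct set of atoms, giving 2 matches.

2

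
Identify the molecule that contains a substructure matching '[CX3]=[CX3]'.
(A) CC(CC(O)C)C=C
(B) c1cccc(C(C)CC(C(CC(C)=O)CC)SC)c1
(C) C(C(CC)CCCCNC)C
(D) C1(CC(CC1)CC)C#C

A

[CX3]=[CX3] describes a non-aromatic C=C double bond between two sp2 carbons (an alkene).
(A) contains a vinyl group (-CH=CH2), which satisfies every atom and bond constraint.
(B) has an ethyl group (-CH2CH3) but its C-C bond is a single bond between CX4 carbons, not CX3=CX3.
(C) has an ethyl group (-CH2CH3) but its C-C bond is a single bond between CX4 carbons, not CX3=CX3.
(D) has an ethynyl group (-C#CH) but the C-C bond is a triple bond, not a double bond.
So the answer is (A).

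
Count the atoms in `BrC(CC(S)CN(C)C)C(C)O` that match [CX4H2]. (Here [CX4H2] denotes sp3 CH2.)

2

The query [CX4H2] means: sp3 carbon (X4) with exactly two hydrogens.
Check the 12 heavy atoms by environment: 2× C (H2, X4) → match; 3× C (H1, X4) → no; 3× C (H3, X4) → no; 1× N (H0, X3) → no; 1× S (H1, X2) → no; 1× Br (H0, X1) → no; 1× O (H1, X2) → no.
That gives 2 matching atoms.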